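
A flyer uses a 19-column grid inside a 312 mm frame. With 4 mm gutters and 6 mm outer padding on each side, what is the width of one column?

Subtract both margins: 312 − 2·6 = 300 mm.
19c + 18·4 = 300 → 19c = 228 → c = 12 mm.

12 mm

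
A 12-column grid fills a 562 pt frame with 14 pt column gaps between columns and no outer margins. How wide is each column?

Subtracting 11 column gaps of 14 leaves 408 for 12 columns, so c = 34 pt.

34 pt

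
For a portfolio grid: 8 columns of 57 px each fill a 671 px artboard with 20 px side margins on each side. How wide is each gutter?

25 px

Inside the margins: 671 − 40 = 631 px.
8·57 + 7g = 631 → 7g = 175 → g = 25 px.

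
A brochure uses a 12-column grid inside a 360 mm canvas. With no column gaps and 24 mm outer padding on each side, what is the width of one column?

26 mm

Take off 48 mm of margins, leaving 312 mm.
12c = 312 → c = 26 mm.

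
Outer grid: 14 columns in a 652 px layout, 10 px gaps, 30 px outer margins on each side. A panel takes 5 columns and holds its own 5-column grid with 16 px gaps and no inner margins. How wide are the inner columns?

28.2 px

Inside the margins: 652 − 60 = 592 px.
Subtracting 13 gaps of 10 leaves 462 for 14 columns, so c = 33 px.
5-column span = 5·33 + 4·10 = 205 px.
5d + 4·16 = 205 → 5d = 141 → d = 28.2 px.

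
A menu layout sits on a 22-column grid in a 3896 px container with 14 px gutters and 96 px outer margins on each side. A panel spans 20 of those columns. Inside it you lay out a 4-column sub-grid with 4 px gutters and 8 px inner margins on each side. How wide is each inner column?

Subtract both margins: 3896 − 2·96 = 3704 px.
22 columns + 21 gutters: 22c + 21·14 = 3704.
22c = 3704 − 294 = 3410, so c = 155 px.
Span of 20: 20·155 + 19·14 = 3100 + 266 = 3366 px.
Inner content = 3366 − 2·8 = 3350 px.
4d + 3·4 = 3350 → 4d = 3338 → d = 834.5 px.

834.5 px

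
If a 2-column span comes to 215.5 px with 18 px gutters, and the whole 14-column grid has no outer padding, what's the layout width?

2c + 1·18 = 215.5 → 2c = 197.5 → c = 98.75 px.
Summing: 1382.5 + 234 = 1616.5 px.

1616.5 px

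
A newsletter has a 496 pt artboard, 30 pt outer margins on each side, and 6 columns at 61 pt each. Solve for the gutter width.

14 pt

Subtract both margins: 496 − 2·30 = 436 pt.
6·61 + 5g = 436 → 5g = 70 → g = 14 pt.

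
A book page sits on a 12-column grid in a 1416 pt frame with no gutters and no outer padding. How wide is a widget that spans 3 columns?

354 pt

With no gutters, each column is 1416/12 = 118 pt.
With no gutters, 3 columns span 3·118 = 354 pt.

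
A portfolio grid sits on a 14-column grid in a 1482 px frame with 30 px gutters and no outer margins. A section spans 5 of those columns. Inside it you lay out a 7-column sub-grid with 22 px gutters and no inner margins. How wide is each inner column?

Subtracting 13 gutters of 30 leaves 1092 for 14 columns, so c = 78 px.
5-column span = 5·78 + 4·30 = 510 px.
Subtracting 6 gutters of 22 leaves 378 for 7 columns, so d = 54 px.

54 px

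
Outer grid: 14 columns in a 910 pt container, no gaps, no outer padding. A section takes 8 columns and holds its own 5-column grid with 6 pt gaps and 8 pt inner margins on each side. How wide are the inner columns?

14c = 910 → c = 65 pt.
With no gaps, 8 columns span 8·65 = 520 pt.
Inner content = 520 − 2·8 = 504 pt.
5d + 4·6 = 504 → 5d = 480 → d = 96 pt.

96 pt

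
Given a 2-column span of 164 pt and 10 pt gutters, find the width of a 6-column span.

512 pt

2c + 1·10 = 164 → 2c = 154 → c = 77 pt.
6 columns plus 5 gutters: 462 + 50 = 512 pt.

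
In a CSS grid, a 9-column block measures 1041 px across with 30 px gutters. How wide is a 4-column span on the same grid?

Subtracting 8 gutters of 30 leaves 801 for 9 columns, so c = 89 px.
4 columns plus 3 gutters: 356 + 90 = 446 px.

446 px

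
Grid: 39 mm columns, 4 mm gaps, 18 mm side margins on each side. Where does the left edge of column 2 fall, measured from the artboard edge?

Each column+gutter stride is 43 mm; 1 of them past the 18 mm margin is 18 + 43 = 61 mm.

61 mm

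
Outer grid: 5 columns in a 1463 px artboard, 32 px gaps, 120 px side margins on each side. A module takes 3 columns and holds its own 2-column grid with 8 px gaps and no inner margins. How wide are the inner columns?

356.5 px

Inside the margins: 1463 − 240 = 1223 px.
1223 − 4·32 = 1095; ÷5 gives c = 219 px.
3 columns plus 2 gaps: 657 + 64 = 721 px.
2d + 1·8 = 721 → 2d = 713 → d = 356.5 px.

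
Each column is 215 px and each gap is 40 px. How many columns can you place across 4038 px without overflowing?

15 columns

15 columns: 15·215 + 14·40 = 3785 px ≤ 4038.
16 columns: 4040 px > 4038. So 15.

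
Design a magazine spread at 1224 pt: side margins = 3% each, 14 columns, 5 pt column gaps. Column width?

77.54 pt

Each margin = 3% of 1224 = 36.72 pt; content = 1224 − 2·36.72 = 1150.56 pt.
14 columns + 13 column gaps: 14c + 13·5 = 1150.56.
14c = 1150.56 − 65 = 1085.56, so c = 77.54 pt.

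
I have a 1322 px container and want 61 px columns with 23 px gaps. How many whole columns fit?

16 columns

k columns need k·61 + (k−1)·23 = k·84 − 23.
k·84 − 23 ≤ 1322 → k ≤ 1345 / 84 ≈ 16.01, so k = 16.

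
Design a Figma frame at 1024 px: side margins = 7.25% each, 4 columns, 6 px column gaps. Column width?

214.38 px

1024 × (1 − 2·7.25%) = 1024 × 85.5% = 875.52 px for the columns.
4c + 3·6 = 875.52 → 4c = 857.52 → c = 214.38 px.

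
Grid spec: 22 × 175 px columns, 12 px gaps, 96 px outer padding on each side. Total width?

4294 px

Adding margins, columns and gutters: 192 + 3850 + 252 = 4294 px.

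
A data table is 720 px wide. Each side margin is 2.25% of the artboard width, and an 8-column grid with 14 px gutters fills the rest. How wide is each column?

73.7 px

720 × (1 − 2·2.25%) = 720 × 95.5% = 687.6 px for the columns.
Subtracting 7 gutters of 14 leaves 589.6 for 8 columns, so c = 73.7 px.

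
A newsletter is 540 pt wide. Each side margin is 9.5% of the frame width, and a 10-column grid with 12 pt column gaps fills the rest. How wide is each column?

32.94 pt

Each margin = 9.5% of 540 = 51.3 pt; content = 540 − 2·51.3 = 437.4 pt.
437.4 − 9·12 = 329.4; ÷10 gives c = 32.94 pt.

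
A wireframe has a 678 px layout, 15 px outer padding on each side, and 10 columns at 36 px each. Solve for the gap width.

Inside the margins: 678 − 30 = 648 px.
10 columns take 10·36 = 360 px; remaining 288 splits into 9 gaps.
g = 288 / 9 = 32 px.

32 px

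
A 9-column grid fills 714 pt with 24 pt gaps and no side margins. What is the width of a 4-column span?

304 pt

Subtracting 8 gaps of 24 leaves 522 for 9 columns, so c = 58 pt.
4-column span = 4·58 + 3·24 = 304 pt.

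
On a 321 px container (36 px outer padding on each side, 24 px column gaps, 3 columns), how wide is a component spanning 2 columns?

Take off 72 px of margins, leaving 249 px.
Subtracting 2 column gaps of 24 leaves 201 for 3 columns, so c = 67 px.
Span of 2: 2·67 + 1·24 = 134 + 24 = 158 px.

158 px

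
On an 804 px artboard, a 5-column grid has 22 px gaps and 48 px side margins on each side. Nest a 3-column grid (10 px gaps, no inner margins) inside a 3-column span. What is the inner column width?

Outer content = 804 − 2·48 = 708 px.
5c + 4·22 = 708 → 5c = 620 → c = 124 px.
3-column span = 3·124 + 2·22 = 416 px.
3d + 2·10 = 416 → 3d = 396 → d = 132 px.

132 px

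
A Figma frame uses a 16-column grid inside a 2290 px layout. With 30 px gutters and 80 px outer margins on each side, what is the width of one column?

105 px

Subtract both margins: 2290 − 2·80 = 2130 px.
16 columns + 15 gutters: 16c + 15·30 = 2130.
16c = 2130 − 450 = 1680, so c = 105 px.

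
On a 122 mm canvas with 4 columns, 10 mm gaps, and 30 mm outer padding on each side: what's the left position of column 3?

66 mm

Subtract both margins: 122 − 2·30 = 62 mm.
4c + 3·10 = 62 → 4c = 32 → c = 8 mm.
Before column 3: the margin + 2 columns + 2 gaps.
Offset = 30 + 2·(8 + 10) = 30 + 36 = 66 mm.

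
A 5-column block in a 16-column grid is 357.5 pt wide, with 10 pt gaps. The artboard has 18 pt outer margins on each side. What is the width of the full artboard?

1202 pt

357.5 − 4·10 = 317.5; ÷5 gives c = 63.5 pt.
Adding margins, columns and gutters: 36 + 1016 + 150 = 1202 pt.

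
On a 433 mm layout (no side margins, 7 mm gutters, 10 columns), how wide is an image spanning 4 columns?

169 mm

433 − 9·7 = 370; ÷10 gives c = 37 mm.
4-column span = 4·37 + 3·7 = 169 mm.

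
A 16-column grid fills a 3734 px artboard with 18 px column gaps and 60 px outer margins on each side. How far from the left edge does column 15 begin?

3238 px

Subtract both margins: 3734 − 2·60 = 3614 px.
16c + 15·18 = 3614 → 16c = 3344 → c = 209 px.
Before column 15: the margin + 14 columns + 14 column gaps.
Offset = 60 + 14·(209 + 18) = 60 + 3178 = 3238 px.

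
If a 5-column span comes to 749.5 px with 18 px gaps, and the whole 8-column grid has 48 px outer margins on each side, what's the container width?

1306 px

5 columns + 4 gaps: 5c + 4·18 = 749.5.
5c = 749.5 − 72 = 677.5, so c = 135.5 px.
Container = 2·48 + 8·135.5 + 7·18 = 96 + 1084 + 126 = 1306 px.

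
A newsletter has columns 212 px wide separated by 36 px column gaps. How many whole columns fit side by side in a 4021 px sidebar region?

Each extra column adds 212 + 36 = 248 px.
(4021 + 36) / 248 = 16.36, so 16 columns fit.

16 columns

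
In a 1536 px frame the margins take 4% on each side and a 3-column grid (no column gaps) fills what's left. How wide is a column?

471.04 px

Each margin = 4% of 1536 = 61.44 px; content = 1536 − 2·61.44 = 1413.12 px.
With no column gaps, each column is 1413.12/3 = 471.04 px.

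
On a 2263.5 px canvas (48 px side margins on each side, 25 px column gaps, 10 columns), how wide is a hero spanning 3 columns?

Inside the margins: 2263.5 − 96 = 2167.5 px.
Subtracting 9 column gaps of 25 leaves 1942.5 for 10 columns, so c = 194.25 px.
3 columns plus 2 column gaps: 582.75 + 50 = 632.75 px.

632.75 px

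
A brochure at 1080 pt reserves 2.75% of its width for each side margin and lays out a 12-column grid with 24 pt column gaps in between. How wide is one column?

63.05 pt

Margins: 2.75% × 1080 = 29.7 pt each, so content = 1080 − 59.4 = 1020.6 pt.
Subtracting 11 column gaps of 24 leaves 756.6 for 12 columns, so c = 63.05 pt.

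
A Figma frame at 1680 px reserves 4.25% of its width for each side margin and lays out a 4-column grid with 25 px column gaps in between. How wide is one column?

365.55 px

1680 × (1 − 2·4.25%) = 1680 × 91.5% = 1537.2 px for the columns.
Subtracting 3 column gaps of 25 leaves 1462.2 for 4 columns, so c = 365.55 px.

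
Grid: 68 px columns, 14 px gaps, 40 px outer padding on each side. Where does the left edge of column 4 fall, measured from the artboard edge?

Each column+gutter stride is 82 px; 3 of them past the 40 px margin is 40 + 246 = 286 px.

286 px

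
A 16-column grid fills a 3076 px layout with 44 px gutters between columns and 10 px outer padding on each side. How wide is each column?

Subtract both margins: 3076 − 2·10 = 3056 px.
16 columns + 15 gutters: 16c + 15·44 = 3056.
16c = 3056 − 660 = 2396, so c = 149.75 px.

149.75 px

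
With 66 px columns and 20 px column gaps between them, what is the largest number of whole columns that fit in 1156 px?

Each extra column adds 66 + 20 = 86 px.
(1156 + 20) / 86 = 13.67, so 13 columns fit.

13 columns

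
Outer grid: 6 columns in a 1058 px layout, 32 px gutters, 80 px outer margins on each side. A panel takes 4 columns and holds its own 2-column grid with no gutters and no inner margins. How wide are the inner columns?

294 px

Outer content = 1058 − 2·80 = 898 px.
898 − 5·32 = 738; ÷6 gives c = 123 px.
4 columns plus 3 gutters: 492 + 96 = 588 px.
2d = 588 → d = 294 px.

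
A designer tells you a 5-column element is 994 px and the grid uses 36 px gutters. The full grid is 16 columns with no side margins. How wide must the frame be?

5 columns + 4 gutters: 5c + 4·36 = 994.
5c = 994 − 144 = 850, so c = 170 px.
Frame = 16·170 + 15·36 = 2720 + 540 = 3260 px.

3260 px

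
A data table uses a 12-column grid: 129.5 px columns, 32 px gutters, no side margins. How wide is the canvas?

1906 px

Summing: 1554 + 352 = 1906 px.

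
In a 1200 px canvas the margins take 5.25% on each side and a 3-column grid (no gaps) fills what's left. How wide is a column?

Margins: 5.25% × 1200 = 63 px each, so content = 1200 − 126 = 1074 px.
With no gaps, each column is 1074/3 = 358 px.

358 px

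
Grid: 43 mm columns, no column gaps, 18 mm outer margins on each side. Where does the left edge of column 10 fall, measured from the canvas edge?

405 mm

Before column 10: the margin + 9 columns + 9 column gaps.
Offset = 18 + 9·(43 + 0) = 18 + 387 = 405 mm.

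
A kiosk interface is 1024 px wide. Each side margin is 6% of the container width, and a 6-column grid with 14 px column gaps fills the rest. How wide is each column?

138.52 px

1024 × (1 − 2·6%) = 1024 × 88% = 901.12 px for the columns.
6c + 5·14 = 901.12 → 6c = 831.12 → c = 138.52 px.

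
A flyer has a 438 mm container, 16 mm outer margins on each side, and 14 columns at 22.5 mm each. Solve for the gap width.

Inside the margins: 438 − 32 = 406 mm.
14 columns take 14·22.5 = 315 mm; remaining 91 splits into 13 gaps.
g = 91 / 13 = 7 mm.

7 mm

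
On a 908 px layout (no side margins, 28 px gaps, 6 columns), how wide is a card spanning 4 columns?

596 px

908 − 5·28 = 768; ÷6 gives c = 128 px.
4-column span = 4·128 + 3·28 = 596 px.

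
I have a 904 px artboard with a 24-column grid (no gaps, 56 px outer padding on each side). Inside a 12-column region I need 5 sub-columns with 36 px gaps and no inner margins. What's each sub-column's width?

50.4 px

Outer content = 904 − 2·56 = 792 px.
With no gaps, each column is 792/24 = 33 px.
12-column span = 12·33 = 396 px.
5 columns + 4 gaps: 5d + 4·36 = 396.
5d = 396 − 144 = 252, so d = 50.4 px.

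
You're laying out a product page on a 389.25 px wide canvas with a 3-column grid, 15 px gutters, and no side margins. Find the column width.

119.75 px

3c + 2·15 = 389.25 → 3c = 359.25 → c = 119.75 px.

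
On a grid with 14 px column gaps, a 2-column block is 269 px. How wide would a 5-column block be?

693.5 px

2c + 1·14 = 269 → 2c = 255 → c = 127.5 px.
Span of 5: 5·127.5 + 4·14 = 637.5 + 56 = 693.5 px.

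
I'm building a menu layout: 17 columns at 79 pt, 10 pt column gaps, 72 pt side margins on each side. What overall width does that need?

1647 pt

Layout = 2·72 + 17·79 + 16·10 = 144 + 1343 + 160 = 1647 pt.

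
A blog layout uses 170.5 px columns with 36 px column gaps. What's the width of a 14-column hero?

2855 px

Span of 14: 14·170.5 + 13·36 = 2387 + 468 = 2855 px.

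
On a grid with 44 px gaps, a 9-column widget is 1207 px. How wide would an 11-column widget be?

Subtracting 8 gaps of 44 leaves 855 for 9 columns, so c = 95 px.
11 columns plus 10 gaps: 1045 + 440 = 1485 px.

1485 px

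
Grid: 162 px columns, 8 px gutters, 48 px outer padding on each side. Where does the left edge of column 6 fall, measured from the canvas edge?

898 px

Column 6 starts at margin + 5·(column + gutter) = 48 + 5·170 = 898 px.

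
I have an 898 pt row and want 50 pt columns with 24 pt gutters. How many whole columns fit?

Each extra column adds 50 + 24 = 74 pt.
(898 + 24) / 74 = 12.46, so 12 columns fit.

12 columns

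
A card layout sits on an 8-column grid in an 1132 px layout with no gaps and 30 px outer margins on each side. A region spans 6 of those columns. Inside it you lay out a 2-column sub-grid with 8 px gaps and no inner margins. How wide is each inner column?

398 px

Take off 60 px of margins, leaving 1072 px.
With no gaps, each column is 1072/8 = 134 px.
6-column span = 6·134 = 804 px.
804 − 1·8 = 796; ÷2 gives d = 398 px.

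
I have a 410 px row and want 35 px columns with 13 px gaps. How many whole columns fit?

8 columns

Each extra column adds 35 + 13 = 48 px.
(410 + 13) / 48 = 8.81, so 8 columns fit.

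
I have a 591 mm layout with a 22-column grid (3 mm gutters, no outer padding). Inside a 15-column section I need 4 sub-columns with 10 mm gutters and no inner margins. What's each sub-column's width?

93 mm

Subtracting 21 gutters of 3 leaves 528 for 22 columns, so c = 24 mm.
Span of 15: 15·24 + 14·3 = 360 + 42 = 402 mm.
4 columns + 3 gutters: 4d + 3·10 = 402.
4d = 402 − 30 = 372, so d = 93 mm.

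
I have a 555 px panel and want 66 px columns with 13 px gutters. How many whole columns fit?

7 columns

Each extra column adds 66 + 13 = 79 px.
(555 + 13) / 79 = 7.19, so 7 columns fit.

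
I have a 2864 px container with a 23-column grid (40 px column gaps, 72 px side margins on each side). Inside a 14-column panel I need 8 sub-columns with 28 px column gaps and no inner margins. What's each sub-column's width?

Subtract both margins: 2864 − 2·72 = 2720 px.
23c + 22·40 = 2720 → 23c = 1840 → c = 80 px.
14-column span = 14·80 + 13·40 = 1640 px.
8d + 7·28 = 1640 → 8d = 1444 → d = 180.5 px.

180.5 px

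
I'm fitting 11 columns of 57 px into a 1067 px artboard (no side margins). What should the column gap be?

11 columns take 11·57 = 627 px; remaining 440 splits into 10 column gaps.
g = 440 / 10 = 44 px.

44 px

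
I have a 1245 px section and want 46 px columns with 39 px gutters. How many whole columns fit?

15 columns

Each extra column adds 46 + 39 = 85 px.
(1245 + 39) / 85 = 15.11, so 15 columns fit.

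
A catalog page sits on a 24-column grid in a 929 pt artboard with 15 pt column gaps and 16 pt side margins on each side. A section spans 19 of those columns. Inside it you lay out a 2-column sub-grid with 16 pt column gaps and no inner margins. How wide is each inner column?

Outer content = 929 − 2·16 = 897 pt.
Subtracting 23 column gaps of 15 leaves 552 for 24 columns, so c = 23 pt.
19 columns plus 18 column gaps: 437 + 270 = 707 pt.
Subtracting 1 column gap of 16 leaves 691 for 2 columns, so d = 345.5 pt.

345.5 pt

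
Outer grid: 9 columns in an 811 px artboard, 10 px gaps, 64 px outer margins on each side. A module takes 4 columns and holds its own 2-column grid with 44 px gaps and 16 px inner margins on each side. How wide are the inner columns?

111 px

Subtract both margins: 811 − 2·64 = 683 px.
9 columns + 8 gaps: 9c + 8·10 = 683.
9c = 683 − 80 = 603, so c = 67 px.
4-column span = 4·67 + 3·10 = 298 px.
Inner content = 298 − 2·16 = 266 px.
2 columns + 1 gap: 2d + 1·44 = 266.
2d = 266 − 44 = 222, so d = 111 px.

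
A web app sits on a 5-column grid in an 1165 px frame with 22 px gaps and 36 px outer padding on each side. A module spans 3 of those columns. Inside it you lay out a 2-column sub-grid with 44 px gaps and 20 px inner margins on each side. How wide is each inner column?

Outer content = 1165 − 2·36 = 1093 px.
5 columns + 4 gaps: 5c + 4·22 = 1093.
5c = 1093 − 88 = 1005, so c = 201 px.
3 columns plus 2 gaps: 603 + 44 = 647 px.
Inner content = 647 − 2·20 = 607 px.
2 columns + 1 gap: 2d + 1·44 = 607.
2d = 607 − 44 = 563, so d = 281.5 px.

281.5 px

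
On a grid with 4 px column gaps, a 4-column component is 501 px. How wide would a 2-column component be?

4 columns + 3 column gaps: 4c + 3·4 = 501.
4c = 501 − 12 = 489, so c = 122.25 px.
Span of 2: 2·122.25 + 1·4 = 244.5 + 4 = 248.5 px.

248.5 px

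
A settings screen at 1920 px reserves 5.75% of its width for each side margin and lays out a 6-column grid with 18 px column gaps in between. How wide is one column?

Margins: 5.75% × 1920 = 110.4 px each, so content = 1920 − 220.8 = 1699.2 px.
6c + 5·18 = 1699.2 → 6c = 1609.2 → c = 268.2 px.

268.2 px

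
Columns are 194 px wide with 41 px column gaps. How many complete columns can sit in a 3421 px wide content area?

14 columns

k columns need k·194 + (k−1)·41 = k·235 − 41.
k·235 − 41 ≤ 3421 → k ≤ 3462 / 235 ≈ 14.73, so k = 14.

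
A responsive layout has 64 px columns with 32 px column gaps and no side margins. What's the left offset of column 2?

96 px

No margin, so column 2 starts at 1·(column + gutter) = 1·96 = 96 px.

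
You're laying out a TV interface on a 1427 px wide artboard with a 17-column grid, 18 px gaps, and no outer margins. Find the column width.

1427 − 16·18 = 1139; ÷17 gives c = 67 px.

67 px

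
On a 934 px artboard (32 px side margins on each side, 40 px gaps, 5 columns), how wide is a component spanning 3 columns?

506 px

Take off 64 px of margins, leaving 870 px.
5c + 4·40 = 870 → 5c = 710 → c = 142 px.
Span of 3: 3·142 + 2·40 = 426 + 80 = 506 px.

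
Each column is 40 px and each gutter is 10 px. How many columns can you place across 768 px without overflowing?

Each extra column adds 40 + 10 = 50 px.
(768 + 10) / 50 = 15.56, so 15 columns fit.

15 columns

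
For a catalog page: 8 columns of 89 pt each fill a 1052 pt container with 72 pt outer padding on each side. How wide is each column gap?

28 pt

Inside the margins: 1052 − 144 = 908 pt.
8·89 + 7g = 908 → 7g = 196 → g = 28 pt.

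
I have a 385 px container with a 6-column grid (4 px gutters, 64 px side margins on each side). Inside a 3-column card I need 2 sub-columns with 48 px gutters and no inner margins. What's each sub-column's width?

39.25 px

Outer content = 385 − 2·64 = 257 px.
6c + 5·4 = 257 → 6c = 237 → c = 39.5 px.
Span of 3: 3·39.5 + 2·4 = 118.5 + 8 = 126.5 px.
Subtracting 1 gutter of 48 leaves 78.5 for 2 columns, so d = 39.25 px.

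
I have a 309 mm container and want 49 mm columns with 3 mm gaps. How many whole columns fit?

6 columns

k columns need k·49 + (k−1)·3 = k·52 − 3.
k·52 − 3 ≤ 309 → k ≤ 312 / 52 ≈ 6.00, so k = 6.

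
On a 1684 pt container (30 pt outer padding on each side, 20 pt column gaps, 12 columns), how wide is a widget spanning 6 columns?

Inside the margins: 1684 − 60 = 1624 pt.
Subtracting 11 column gaps of 20 leaves 1404 for 12 columns, so c = 117 pt.
6-column span = 6·117 + 5·20 = 802 pt.

802 pt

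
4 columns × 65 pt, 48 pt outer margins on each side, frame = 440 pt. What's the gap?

28 pt

Content width = 440 − 2·48 = 344 pt.
Columns use 260 pt, leaving 84 pt across 3 gaps = 28 pt each.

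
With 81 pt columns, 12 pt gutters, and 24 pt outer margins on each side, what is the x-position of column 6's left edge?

Before column 6: the margin + 5 columns + 5 gutters.
Offset = 24 + 5·(81 + 12) = 24 + 465 = 489 pt.

489 pt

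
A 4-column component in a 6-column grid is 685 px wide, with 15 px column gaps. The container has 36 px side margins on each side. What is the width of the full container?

Subtracting 3 column gaps of 15 leaves 640 for 4 columns, so c = 160 px.
Adding margins, columns and gutters: 72 + 960 + 75 = 1107 px.

1107 px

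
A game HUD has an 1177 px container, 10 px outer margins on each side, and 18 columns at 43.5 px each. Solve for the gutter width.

22 px

Take off 20 px of margins, leaving 1157 px.
18 columns take 18·43.5 = 783 px; remaining 374 splits into 17 gutters.
g = 374 / 17 = 22 px.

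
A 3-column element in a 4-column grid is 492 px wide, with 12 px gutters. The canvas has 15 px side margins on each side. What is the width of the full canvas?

492 − 2·12 = 468; ÷3 gives c = 156 px.
Total width: 2·15 + 4·156 + 3·12 = 690 px.

690 px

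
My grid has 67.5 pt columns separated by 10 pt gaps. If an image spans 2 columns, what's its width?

Span of 2: 2·67.5 + 1·10 = 135 + 10 = 145 pt.

145 pt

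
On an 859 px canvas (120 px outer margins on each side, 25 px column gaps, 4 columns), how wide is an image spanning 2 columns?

297 px

Content width = 859 − 2·120 = 619 px.
4 columns + 3 column gaps: 4c + 3·25 = 619.
4c = 619 − 75 = 544, so c = 136 px.
Span of 2: 2·136 + 1·25 = 272 + 25 = 297 px.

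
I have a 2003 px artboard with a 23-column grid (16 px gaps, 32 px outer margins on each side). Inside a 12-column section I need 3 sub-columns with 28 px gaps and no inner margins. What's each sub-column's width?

316 px

Subtract both margins: 2003 − 2·32 = 1939 px.
Subtracting 22 gaps of 16 leaves 1587 for 23 columns, so c = 69 px.
Span of 12: 12·69 + 11·16 = 828 + 176 = 1004 px.
3d + 2·28 = 1004 → 3d = 948 → d = 316 px.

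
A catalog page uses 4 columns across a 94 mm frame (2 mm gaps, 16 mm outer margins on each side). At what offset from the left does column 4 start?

Inside the margins: 94 − 32 = 62 mm.
4 columns + 3 gaps: 4c + 3·2 = 62.
4c = 62 − 6 = 56, so c = 14 mm.
Before column 4: the margin + 3 columns + 3 gaps.
Offset = 16 + 3·(14 + 2) = 16 + 48 = 64 mm.

64 mm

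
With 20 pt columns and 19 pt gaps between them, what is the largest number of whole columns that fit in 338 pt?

9 columns

k columns need k·20 + (k−1)·19 = k·39 − 19.
k·39 − 19 ≤ 338 → k ≤ 357 / 39 ≈ 9.15, so k = 9.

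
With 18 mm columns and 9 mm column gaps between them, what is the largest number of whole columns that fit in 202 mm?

7 columns

k columns need k·18 + (k−1)·9 = k·27 − 9.
k·27 − 9 ≤ 202 → k ≤ 211 / 27 ≈ 7.81, so k = 7.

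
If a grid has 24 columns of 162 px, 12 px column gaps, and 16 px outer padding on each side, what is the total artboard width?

Adding margins, columns and gutters: 32 + 3888 + 276 = 4196 px.

4196 px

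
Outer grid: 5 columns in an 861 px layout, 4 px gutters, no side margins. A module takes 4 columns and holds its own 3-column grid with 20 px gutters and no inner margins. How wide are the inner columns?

861 − 4·4 = 845; ÷5 gives c = 169 px.
4-column span = 4·169 + 3·4 = 688 px.
3 columns + 2 gutters: 3d + 2·20 = 688.
3d = 688 − 40 = 648, so d = 216 px.

216 px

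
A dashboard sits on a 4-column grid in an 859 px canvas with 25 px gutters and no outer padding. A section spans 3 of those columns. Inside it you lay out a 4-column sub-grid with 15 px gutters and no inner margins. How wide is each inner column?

4c + 3·25 = 859 → 4c = 784 → c = 196 px.
3 columns plus 2 gutters: 588 + 50 = 638 px.
4 columns + 3 gutters: 4d + 3·15 = 638.
4d = 638 − 45 = 593, so d = 148.25 px.

148.25 px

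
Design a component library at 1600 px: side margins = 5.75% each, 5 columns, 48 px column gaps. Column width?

244.8 px

1600 × (1 − 2·5.75%) = 1600 × 88.5% = 1416 px for the columns.
1416 − 4·48 = 1224; ÷5 gives c = 244.8 px.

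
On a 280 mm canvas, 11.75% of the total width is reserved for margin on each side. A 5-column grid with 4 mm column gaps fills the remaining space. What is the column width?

Margins: 11.75% × 280 = 32.9 mm each, so content = 280 − 65.8 = 214.2 mm.
214.2 − 4·4 = 198.2; ÷5 gives c = 39.64 mm.

39.64 mm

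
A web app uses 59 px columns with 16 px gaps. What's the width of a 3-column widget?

209 px

Span of 3: 3·59 + 2·16 = 177 + 32 = 209 px.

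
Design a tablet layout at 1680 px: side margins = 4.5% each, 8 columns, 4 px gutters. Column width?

Each margin = 4.5% of 1680 = 75.6 px; content = 1680 − 2·75.6 = 1528.8 px.
8c + 7·4 = 1528.8 → 8c = 1500.8 → c = 187.6 px.

187.6 px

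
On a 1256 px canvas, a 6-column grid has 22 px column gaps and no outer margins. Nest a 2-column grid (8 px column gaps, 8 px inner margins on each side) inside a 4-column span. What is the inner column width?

403 px

6c + 5·22 = 1256 → 6c = 1146 → c = 191 px.
4-column span = 4·191 + 3·22 = 830 px.
Inner content = 830 − 2·8 = 814 px.
2 columns + 1 column gap: 2d + 1·8 = 814.
2d = 814 − 8 = 806, so d = 403 px.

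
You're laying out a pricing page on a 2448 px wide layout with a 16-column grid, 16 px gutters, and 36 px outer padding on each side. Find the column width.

Subtract both margins: 2448 − 2·36 = 2376 px.
16c + 15·16 = 2376 → 16c = 2136 → c = 133.5 px.

133.5 px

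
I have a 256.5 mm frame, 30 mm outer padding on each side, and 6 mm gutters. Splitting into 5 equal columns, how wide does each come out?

34.5 mm

Inside the margins: 256.5 − 60 = 196.5 mm.
196.5 − 4·6 = 172.5; ÷5 gives c = 34.5 mm.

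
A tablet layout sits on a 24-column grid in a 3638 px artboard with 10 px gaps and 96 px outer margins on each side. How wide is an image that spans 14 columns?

2006 px

Content width = 3638 − 2·96 = 3446 px.
24c + 23·10 = 3446 → 24c = 3216 → c = 134 px.
14 columns plus 13 gaps: 1876 + 130 = 2006 px.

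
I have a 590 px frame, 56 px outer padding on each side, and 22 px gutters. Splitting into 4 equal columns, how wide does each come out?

Take off 112 px of margins, leaving 478 px.
4 columns + 3 gutters: 4c + 3·22 = 478.
4c = 478 − 66 = 412, so c = 103 px.

103 px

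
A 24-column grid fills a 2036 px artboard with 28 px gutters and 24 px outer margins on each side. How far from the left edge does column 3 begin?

192 px

Inside the margins: 2036 − 48 = 1988 px.
1988 − 23·28 = 1344; ÷24 gives c = 56 px.
Each column+gutter stride is 84 px; 2 of them past the 24 px margin is 24 + 168 = 192 px.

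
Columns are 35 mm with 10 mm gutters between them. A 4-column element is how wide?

4 columns plus 3 gutters: 140 + 30 = 170 mm.

170 mm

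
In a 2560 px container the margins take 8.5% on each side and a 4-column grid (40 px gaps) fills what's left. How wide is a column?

Each margin = 8.5% of 2560 = 217.6 px; content = 2560 − 2·217.6 = 2124.8 px.
Subtracting 3 gaps of 40 leaves 2004.8 for 4 columns, so c = 501.2 px.

501.2 px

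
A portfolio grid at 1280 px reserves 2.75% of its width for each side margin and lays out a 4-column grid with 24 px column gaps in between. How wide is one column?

1280 × (1 − 2·2.75%) = 1280 × 94.5% = 1209.6 px for the columns.
4c + 3·24 = 1209.6 → 4c = 1137.6 → c = 284.4 px.

284.4 px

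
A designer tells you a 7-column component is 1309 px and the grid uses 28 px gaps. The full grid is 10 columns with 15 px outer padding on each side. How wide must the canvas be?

1912 px

1309 − 6·28 = 1141; ÷7 gives c = 163 px.
Total width: 2·15 + 10·163 + 9·28 = 1912 px.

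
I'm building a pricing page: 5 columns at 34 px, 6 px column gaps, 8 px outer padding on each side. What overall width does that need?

210 px

Canvas = 2·8 + 5·34 + 4·6 = 16 + 170 + 24 = 210 px.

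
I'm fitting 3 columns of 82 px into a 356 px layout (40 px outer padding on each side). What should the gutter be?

Inside the margins: 356 − 80 = 276 px.
3 columns take 3·82 = 246 px; remaining 30 splits into 2 gutters.
g = 30 / 2 = 15 px.

15 px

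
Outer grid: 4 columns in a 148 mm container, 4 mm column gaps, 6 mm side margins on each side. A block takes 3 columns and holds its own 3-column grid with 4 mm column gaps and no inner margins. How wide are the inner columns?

Take off 12 mm of margins, leaving 136 mm.
4 columns + 3 column gaps: 4c + 3·4 = 136.
4c = 136 − 12 = 124, so c = 31 mm.
3 columns plus 2 column gaps: 93 + 8 = 101 mm.
3 columns + 2 column gaps: 3d + 2·4 = 101.
3d = 101 − 8 = 93, so d = 31 mm.

31 mm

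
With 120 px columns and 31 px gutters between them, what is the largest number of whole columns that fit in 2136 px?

14 columns: 14·120 + 13·31 = 2083 px ≤ 2136.
15 columns: 2234 px > 2136. So 14.

14 columns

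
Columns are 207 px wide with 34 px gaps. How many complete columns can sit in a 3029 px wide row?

12 columns

k columns need k·207 + (k−1)·34 = k·241 − 34.
k·241 − 34 ≤ 3029 → k ≤ 3063 / 241 ≈ 12.71, so k = 12.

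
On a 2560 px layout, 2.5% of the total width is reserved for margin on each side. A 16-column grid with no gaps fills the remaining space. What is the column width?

Each margin = 2.5% of 2560 = 64 px; content = 2560 − 2·64 = 2432 px.
2432 / 16 = 152 px per column.

152 px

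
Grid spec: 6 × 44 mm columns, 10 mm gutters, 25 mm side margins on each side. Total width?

364 mm

Adding margins, columns and gutters: 50 + 264 + 50 = 364 mm.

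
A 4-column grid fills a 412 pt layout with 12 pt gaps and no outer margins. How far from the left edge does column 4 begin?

318 pt

4 columns + 3 gaps: 4c + 3·12 = 412.
4c = 412 − 36 = 376, so c = 94 pt.
No margin, so column 4 starts at 3·(column + gutter) = 3·106 = 318 pt.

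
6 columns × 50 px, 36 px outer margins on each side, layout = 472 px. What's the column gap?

Content width = 472 − 2·36 = 400 px.
6·50 + 5g = 400 → 5g = 100 → g = 20 px.

20 px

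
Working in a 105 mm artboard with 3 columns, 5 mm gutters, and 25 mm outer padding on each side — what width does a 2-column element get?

35 mm

Inside the margins: 105 − 50 = 55 mm.
3 columns + 2 gutters: 3c + 2·5 = 55.
3c = 55 − 10 = 45, so c = 15 mm.
2 columns plus 1 gutter: 30 + 5 = 35 mm.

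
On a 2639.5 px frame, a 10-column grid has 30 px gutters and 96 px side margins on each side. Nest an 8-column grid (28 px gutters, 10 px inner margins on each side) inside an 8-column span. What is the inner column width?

217 px

Take off 192 px of margins, leaving 2447.5 px.
Subtracting 9 gutters of 30 leaves 2177.5 for 10 columns, so c = 217.75 px.
8-column span = 8·217.75 + 7·30 = 1952 px.
Inner content = 1952 − 2·10 = 1932 px.
1932 − 7·28 = 1736; ÷8 gives d = 217 px.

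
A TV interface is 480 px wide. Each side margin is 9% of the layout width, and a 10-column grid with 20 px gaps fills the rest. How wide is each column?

Each margin = 9% of 480 = 43.2 px; content = 480 − 2·43.2 = 393.6 px.
Subtracting 9 gaps of 20 leaves 213.6 for 10 columns, so c = 21.36 px.

21.36 px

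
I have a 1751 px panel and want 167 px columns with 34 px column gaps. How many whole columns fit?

8 columns

k columns need k·167 + (k−1)·34 = k·201 − 34.
k·201 − 34 ≤ 1751 → k ≤ 1785 / 201 ≈ 8.88, so k = 8.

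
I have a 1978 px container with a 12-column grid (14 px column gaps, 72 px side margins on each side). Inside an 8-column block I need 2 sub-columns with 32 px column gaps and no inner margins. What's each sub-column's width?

593 px

Take off 144 px of margins, leaving 1834 px.
Subtracting 11 column gaps of 14 leaves 1680 for 12 columns, so c = 140 px.
8 columns plus 7 column gaps: 1120 + 98 = 1218 px.
1218 − 1·32 = 1186; ÷2 gives d = 593 px.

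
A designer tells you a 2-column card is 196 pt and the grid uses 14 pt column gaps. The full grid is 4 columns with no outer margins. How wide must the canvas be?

406 pt

Subtracting 1 column gap of 14 leaves 182 for 2 columns, so c = 91 pt.
Summing: 364 + 42 = 406 pt.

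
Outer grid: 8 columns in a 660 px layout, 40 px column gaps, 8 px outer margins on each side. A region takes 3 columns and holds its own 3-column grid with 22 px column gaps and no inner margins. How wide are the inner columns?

57.5 px

Subtract both margins: 660 − 2·8 = 644 px.
644 − 7·40 = 364; ÷8 gives c = 45.5 px.
3 columns plus 2 column gaps: 136.5 + 80 = 216.5 px.
216.5 − 2·22 = 172.5; ÷3 gives d = 57.5 px.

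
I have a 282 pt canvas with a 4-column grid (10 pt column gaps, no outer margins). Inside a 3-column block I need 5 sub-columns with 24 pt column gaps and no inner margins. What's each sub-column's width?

Subtracting 3 column gaps of 10 leaves 252 for 4 columns, so c = 63 pt.
3 columns plus 2 column gaps: 189 + 20 = 209 pt.
Subtracting 4 column gaps of 24 leaves 113 for 5 columns, so d = 22.6 pt.

22.6 pt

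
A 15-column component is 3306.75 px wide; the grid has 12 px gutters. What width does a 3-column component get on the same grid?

15c + 14·12 = 3306.75 → 15c = 3138.75 → c = 209.25 px.
3 columns plus 2 gutters: 627.75 + 24 = 651.75 px.

651.75 px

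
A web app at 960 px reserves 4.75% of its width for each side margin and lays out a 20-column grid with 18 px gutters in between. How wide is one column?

960 × (1 − 2·4.75%) = 960 × 90.5% = 868.8 px for the columns.
868.8 − 19·18 = 526.8; ÷20 gives c = 26.34 px.

26.34 px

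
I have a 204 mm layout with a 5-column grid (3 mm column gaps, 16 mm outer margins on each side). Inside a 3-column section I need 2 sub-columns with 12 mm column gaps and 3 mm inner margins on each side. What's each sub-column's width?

Subtract both margins: 204 − 2·16 = 172 mm.
5 columns + 4 column gaps: 5c + 4·3 = 172.
5c = 172 − 12 = 160, so c = 32 mm.
3 columns plus 2 column gaps: 96 + 6 = 102 mm.
Inner content = 102 − 2·3 = 96 mm.
2d + 1·12 = 96 → 2d = 84 → d = 42 mm.

42 mm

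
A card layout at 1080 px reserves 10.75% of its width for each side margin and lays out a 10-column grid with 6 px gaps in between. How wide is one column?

Margins: 10.75% × 1080 = 116.1 px each, so content = 1080 − 232.2 = 847.8 px.
Subtracting 9 gaps of 6 leaves 793.8 for 10 columns, so c = 79.38 px.

79.38 px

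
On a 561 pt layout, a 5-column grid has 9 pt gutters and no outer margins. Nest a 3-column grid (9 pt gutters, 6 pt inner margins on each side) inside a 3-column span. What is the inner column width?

Subtracting 4 gutters of 9 leaves 525 for 5 columns, so c = 105 pt.
3 columns plus 2 gutters: 315 + 18 = 333 pt.
Inner content = 333 − 2·6 = 321 pt.
321 − 2·9 = 303; ÷3 gives d = 101 pt.

101 pt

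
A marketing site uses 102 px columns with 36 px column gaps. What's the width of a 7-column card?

930 px

7-column span = 7·102 + 6·36 = 930 px.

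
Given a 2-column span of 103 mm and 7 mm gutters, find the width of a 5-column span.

268 mm

2c + 1·7 = 103 → 2c = 96 → c = 48 mm.
5-column span = 5·48 + 4·7 = 268 mm.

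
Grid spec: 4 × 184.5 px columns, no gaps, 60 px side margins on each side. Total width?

Summing: 120 + 738 = 858 px.

858 px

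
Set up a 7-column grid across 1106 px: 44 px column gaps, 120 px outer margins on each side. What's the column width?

Content width = 1106 − 2·120 = 866 px.
Subtracting 6 column gaps of 44 leaves 602 for 7 columns, so c = 86 px.

86 px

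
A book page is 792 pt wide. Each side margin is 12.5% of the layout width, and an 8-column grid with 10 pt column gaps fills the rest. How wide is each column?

Each margin = 12.5% of 792 = 99 pt; content = 792 − 2·99 = 594 pt.
8 columns + 7 column gaps: 8c + 7·10 = 594.
8c = 594 − 70 = 524, so c = 65.5 pt.

65.5 pt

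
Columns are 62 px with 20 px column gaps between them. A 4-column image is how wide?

4-column span = 4·62 + 3·20 = 308 px.

308 px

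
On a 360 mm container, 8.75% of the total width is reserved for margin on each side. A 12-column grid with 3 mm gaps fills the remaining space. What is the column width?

Margins: 8.75% × 360 = 31.5 mm each, so content = 360 − 63 = 297 mm.
297 − 11·3 = 264; ÷12 gives c = 22 mm.

22 mm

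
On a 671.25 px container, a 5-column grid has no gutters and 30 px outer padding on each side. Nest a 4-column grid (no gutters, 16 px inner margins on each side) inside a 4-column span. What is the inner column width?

Outer content = 671.25 − 2·30 = 611.25 px.
With no gutters, each column is 611.25/5 = 122.25 px.
With no gutters, 4 columns span 4·122.25 = 489 px.
Inner content = 489 − 2·16 = 457 px.
4d = 457 → d = 114.25 px.

114.25 px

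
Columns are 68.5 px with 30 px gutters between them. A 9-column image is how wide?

856.5 px

9 columns plus 8 gutters: 616.5 + 240 = 856.5 px.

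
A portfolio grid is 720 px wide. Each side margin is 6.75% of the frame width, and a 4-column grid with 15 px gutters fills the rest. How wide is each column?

720 × (1 − 2·6.75%) = 720 × 86.5% = 622.8 px for the columns.
Subtracting 3 gutters of 15 leaves 577.8 for 4 columns, so c = 144.45 px.

144.45 px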